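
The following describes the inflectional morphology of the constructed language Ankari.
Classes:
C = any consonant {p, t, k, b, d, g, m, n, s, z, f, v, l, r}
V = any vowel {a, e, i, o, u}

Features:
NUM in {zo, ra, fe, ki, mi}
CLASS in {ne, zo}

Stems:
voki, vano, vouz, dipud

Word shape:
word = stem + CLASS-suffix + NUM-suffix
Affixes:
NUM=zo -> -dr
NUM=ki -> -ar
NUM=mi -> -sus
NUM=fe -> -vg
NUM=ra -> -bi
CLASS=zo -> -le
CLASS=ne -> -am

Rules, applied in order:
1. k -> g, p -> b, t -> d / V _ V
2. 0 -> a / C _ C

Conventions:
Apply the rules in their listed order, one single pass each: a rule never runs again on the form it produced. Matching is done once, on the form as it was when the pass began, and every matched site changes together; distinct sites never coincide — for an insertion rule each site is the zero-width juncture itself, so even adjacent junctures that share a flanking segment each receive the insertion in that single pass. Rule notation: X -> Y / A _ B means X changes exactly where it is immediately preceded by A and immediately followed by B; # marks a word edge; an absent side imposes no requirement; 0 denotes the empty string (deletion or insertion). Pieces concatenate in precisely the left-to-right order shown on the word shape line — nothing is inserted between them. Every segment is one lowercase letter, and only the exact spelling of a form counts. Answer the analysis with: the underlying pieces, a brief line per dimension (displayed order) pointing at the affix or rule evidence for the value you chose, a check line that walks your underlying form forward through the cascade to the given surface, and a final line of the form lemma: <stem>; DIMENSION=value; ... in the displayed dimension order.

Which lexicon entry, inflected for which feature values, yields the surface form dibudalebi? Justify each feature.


underlying: dipud-le-bi
NUM=ra - signalled by the affix -bi
CLASS=zo - signalled by the affix -le
check: dipudlebi -> dibudlebi -> dibudalebi
lemma: dipud; NUM=ra; CLASS=zo


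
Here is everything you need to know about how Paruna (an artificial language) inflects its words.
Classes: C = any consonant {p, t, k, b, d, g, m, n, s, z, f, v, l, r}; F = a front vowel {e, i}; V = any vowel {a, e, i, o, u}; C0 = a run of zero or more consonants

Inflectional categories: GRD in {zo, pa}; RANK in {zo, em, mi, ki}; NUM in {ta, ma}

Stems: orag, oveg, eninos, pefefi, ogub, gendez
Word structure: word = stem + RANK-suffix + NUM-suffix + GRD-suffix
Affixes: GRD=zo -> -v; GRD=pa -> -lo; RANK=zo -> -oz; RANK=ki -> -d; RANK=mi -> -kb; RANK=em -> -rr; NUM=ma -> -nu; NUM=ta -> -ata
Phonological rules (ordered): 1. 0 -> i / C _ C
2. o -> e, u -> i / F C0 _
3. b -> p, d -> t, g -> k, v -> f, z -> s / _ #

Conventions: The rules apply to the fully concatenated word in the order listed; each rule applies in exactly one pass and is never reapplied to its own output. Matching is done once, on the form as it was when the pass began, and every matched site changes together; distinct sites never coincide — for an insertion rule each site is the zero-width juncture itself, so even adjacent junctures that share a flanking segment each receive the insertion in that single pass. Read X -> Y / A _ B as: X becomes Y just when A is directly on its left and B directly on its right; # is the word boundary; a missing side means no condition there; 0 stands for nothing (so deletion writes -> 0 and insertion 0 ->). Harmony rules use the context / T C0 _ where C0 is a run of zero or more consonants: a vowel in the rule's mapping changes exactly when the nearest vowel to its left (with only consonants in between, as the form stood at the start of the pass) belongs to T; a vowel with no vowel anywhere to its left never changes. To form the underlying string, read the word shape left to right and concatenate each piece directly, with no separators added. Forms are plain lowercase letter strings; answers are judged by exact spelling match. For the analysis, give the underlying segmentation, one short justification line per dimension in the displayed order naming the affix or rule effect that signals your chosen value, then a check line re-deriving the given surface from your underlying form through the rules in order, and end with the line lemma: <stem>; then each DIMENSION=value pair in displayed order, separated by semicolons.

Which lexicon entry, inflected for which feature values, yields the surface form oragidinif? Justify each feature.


underlying: orag-d-nu-v
GRD=zo - signalled by the affix -v
RANK=ki - signalled by the affix -d
NUM=ma - signalled by the affix -nu
check: oragdnuv -> oragidinuv -> oragidiniv -> oragidinif
lemma: orag; GRD=zo; RANK=ki; NUM=ma


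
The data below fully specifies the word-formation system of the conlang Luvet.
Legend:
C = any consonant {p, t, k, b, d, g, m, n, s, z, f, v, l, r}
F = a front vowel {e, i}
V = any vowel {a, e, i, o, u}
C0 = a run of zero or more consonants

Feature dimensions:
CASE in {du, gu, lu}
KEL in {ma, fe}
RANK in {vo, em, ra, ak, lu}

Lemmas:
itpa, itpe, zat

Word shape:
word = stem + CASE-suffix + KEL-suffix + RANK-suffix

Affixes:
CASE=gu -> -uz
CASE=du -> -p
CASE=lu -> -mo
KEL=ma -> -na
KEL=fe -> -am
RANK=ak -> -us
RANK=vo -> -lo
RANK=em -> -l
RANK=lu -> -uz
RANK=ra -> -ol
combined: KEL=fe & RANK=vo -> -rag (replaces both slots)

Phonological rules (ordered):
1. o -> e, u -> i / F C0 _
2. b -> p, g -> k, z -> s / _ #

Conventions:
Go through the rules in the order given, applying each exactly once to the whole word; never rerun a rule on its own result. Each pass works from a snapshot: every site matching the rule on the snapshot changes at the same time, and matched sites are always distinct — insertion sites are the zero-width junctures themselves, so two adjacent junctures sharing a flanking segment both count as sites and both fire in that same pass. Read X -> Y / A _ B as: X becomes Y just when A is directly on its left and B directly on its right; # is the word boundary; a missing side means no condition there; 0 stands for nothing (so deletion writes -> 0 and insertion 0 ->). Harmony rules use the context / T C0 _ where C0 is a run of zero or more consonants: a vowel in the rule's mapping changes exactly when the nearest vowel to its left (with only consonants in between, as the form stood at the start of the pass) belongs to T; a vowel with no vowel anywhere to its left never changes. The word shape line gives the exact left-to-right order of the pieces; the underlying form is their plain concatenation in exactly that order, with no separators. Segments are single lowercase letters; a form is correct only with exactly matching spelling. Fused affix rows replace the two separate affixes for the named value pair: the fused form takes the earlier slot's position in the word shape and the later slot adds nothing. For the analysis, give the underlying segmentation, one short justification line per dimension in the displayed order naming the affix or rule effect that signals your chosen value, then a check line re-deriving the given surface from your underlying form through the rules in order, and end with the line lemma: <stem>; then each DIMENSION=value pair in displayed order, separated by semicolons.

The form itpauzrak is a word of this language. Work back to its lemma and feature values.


underlying: itpa-uz-rag
CASE=gu - signalled by the affix -uz
KEL=fe - signalled by the combined affix row
RANK=vo - signalled by the combined affix row
check: itpauzrag -> itpauzrag -> itpauzrak
lemma: itpa; CASE=gu; KEL=fe; RANK=vo


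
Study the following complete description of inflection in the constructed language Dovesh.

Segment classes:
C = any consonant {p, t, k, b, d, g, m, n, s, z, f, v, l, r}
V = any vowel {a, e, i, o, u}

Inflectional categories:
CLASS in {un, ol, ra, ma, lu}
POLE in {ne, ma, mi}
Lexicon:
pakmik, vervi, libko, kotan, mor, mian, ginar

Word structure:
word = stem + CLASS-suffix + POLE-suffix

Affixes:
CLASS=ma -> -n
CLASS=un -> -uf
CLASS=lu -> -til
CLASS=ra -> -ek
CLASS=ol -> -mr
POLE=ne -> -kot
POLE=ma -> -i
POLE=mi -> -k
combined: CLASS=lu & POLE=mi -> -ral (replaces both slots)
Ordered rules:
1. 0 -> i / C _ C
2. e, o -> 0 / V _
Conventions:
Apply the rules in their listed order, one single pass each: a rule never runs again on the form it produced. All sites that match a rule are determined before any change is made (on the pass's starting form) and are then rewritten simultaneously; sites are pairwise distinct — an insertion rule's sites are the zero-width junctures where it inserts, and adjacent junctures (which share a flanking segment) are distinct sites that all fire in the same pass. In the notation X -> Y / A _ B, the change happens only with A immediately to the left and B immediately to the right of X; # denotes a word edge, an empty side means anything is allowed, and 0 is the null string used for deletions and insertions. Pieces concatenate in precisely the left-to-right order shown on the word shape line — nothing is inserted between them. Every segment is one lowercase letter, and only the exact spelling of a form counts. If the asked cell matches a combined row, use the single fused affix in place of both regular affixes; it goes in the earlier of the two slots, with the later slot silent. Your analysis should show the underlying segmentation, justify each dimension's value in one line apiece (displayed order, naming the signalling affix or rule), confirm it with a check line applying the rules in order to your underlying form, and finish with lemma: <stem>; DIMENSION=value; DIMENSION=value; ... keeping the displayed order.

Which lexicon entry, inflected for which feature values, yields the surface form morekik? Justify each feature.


underlying: mor-ek-k
CLASS=ra - signalled by the affix -ek
POLE=mi - signalled by the affix -k
check: morekk -> morekik -> morekik
lemma: mor; CLASS=ra; POLE=mi


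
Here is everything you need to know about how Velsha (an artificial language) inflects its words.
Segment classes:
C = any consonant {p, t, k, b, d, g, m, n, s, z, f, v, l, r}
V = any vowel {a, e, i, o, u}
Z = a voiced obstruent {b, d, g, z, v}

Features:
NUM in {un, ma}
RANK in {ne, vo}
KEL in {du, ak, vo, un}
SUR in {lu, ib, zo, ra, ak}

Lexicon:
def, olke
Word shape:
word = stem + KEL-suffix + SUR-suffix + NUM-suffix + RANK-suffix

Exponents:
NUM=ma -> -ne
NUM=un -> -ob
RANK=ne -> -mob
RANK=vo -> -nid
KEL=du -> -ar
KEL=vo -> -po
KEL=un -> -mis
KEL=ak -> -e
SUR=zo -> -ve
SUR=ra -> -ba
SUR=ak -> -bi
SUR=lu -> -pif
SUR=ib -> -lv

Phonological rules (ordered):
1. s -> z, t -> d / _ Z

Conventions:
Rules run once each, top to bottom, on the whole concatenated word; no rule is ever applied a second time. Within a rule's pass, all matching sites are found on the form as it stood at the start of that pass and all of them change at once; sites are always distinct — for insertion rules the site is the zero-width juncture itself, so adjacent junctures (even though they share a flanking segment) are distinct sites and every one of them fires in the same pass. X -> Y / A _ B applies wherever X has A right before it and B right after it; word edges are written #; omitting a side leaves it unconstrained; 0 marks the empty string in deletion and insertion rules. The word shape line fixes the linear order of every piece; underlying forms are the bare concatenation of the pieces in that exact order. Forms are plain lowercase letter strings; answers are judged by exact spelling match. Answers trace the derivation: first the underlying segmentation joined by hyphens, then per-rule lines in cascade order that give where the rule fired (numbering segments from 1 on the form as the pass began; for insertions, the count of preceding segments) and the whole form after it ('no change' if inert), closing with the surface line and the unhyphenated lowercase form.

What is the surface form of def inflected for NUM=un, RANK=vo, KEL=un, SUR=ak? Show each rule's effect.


underlying: def-mis-bi-ob-nid
1. s -> z, t -> d / _ Z: fires at position(s) 6: defmizbiobnid
surface: defmizbiobnid


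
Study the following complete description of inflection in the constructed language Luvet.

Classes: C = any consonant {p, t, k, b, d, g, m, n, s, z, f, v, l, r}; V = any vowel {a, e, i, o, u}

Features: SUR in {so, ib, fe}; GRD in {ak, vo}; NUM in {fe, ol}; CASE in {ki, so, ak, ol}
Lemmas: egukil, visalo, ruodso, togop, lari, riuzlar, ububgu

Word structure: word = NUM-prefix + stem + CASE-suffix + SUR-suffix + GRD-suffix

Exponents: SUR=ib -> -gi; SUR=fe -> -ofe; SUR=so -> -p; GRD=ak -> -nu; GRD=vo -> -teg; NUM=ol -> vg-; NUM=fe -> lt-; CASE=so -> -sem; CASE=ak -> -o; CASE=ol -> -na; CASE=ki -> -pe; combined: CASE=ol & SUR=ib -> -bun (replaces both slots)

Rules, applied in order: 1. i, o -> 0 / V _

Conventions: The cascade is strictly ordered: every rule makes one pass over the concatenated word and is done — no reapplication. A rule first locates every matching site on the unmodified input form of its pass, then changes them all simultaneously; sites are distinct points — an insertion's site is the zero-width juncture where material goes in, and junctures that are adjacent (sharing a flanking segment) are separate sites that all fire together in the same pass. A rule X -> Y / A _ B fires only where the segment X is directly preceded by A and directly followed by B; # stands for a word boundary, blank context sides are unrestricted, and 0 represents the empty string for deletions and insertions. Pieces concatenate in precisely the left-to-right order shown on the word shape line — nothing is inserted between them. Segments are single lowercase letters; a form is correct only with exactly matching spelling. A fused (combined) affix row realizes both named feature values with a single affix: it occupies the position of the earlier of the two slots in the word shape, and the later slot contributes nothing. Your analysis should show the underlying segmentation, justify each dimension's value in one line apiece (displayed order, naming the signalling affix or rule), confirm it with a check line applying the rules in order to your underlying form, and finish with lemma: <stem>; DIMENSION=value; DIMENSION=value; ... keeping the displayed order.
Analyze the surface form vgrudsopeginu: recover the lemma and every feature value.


underlying: vg-ruodso-pe-gi-nu
SUR=ib - signalled by the affix -gi
GRD=ak - signalled by the affix -nu
NUM=ol - signalled by the affix vg-
CASE=ki - signalled by the affix -pe
check: vgruodsopeginu -> vgrudsopeginu
lemma: ruodso; SUR=ib; GRD=ak; NUM=ol; CASE=ki


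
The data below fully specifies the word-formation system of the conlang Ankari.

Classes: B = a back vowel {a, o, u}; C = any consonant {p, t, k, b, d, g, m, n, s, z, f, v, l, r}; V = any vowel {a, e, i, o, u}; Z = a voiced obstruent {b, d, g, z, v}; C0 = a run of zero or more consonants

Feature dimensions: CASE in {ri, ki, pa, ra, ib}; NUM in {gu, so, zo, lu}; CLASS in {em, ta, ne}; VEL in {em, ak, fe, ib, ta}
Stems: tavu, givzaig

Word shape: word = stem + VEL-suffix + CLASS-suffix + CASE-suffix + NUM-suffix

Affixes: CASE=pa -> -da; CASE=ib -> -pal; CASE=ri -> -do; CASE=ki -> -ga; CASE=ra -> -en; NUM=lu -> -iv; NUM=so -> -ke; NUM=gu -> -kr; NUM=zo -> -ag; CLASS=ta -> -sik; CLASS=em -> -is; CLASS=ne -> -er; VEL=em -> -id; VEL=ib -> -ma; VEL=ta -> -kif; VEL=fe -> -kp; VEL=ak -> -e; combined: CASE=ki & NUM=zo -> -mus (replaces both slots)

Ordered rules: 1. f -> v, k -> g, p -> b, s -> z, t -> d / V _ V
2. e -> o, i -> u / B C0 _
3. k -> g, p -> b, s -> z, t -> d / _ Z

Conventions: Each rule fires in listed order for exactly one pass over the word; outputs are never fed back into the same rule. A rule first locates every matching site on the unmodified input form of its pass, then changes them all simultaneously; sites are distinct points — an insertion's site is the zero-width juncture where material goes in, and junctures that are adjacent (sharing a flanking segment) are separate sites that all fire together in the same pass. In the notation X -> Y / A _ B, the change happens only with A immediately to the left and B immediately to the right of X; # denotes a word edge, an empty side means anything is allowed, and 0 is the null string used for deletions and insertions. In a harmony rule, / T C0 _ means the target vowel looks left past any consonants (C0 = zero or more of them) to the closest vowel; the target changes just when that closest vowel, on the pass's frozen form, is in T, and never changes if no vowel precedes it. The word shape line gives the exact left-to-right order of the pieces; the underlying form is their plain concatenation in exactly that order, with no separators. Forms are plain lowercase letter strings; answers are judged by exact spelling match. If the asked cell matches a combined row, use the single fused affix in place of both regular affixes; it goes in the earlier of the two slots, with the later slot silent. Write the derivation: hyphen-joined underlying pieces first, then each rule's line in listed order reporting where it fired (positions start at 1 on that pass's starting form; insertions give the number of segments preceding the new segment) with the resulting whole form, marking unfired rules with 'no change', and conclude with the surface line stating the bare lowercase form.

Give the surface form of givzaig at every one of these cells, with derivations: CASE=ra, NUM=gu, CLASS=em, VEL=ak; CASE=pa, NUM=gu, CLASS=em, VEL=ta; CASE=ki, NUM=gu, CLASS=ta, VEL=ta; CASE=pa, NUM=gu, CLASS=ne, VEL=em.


cell CASE=ra, NUM=gu, CLASS=em, VEL=ak:
underlying: givzaig-e-is-en-kr
1. f -> v, k -> g, p -> b, s -> z, t -> d / V _ V: fires at position(s) 10: givzaigeizenkr
2. e -> o, i -> u / B C0 _: fires at position(s) 6: givzaugeizenkr
3. k -> g, p -> b, s -> z, t -> d / _ Z: no change
surface: givzaugeizenkr

cell CASE=pa, NUM=gu, CLASS=em, VEL=ta:
underlying: givzaig-kif-is-da-kr
1. f -> v, k -> g, p -> b, s -> z, t -> d / V _ V: fires at position(s) 10: givzaigkivisdakr
2. e -> o, i -> u / B C0 _: fires at position(s) 6: givzaugkivisdakr
3. k -> g, p -> b, s -> z, t -> d / _ Z: fires at position(s) 12: givzaugkivizdakr
surface: givzaugkivizdakr

cell CASE=ki, NUM=gu, CLASS=ta, VEL=ta:
underlying: givzaig-kif-sik-ga-kr
1. f -> v, k -> g, p -> b, s -> z, t -> d / V _ V: no change
2. e -> o, i -> u / B C0 _: fires at position(s) 6: givzaugkifsikgakr
3. k -> g, p -> b, s -> z, t -> d / _ Z: fires at position(s) 13: givzaugkifsiggakr
surface: givzaugkifsiggakr

cell CASE=pa, NUM=gu, CLASS=ne, VEL=em:
underlying: givzaig-id-er-da-kr
1. f -> v, k -> g, p -> b, s -> z, t -> d / V _ V: no change
2. e -> o, i -> u / B C0 _: fires at position(s) 6: givzaugiderdakr
3. k -> g, p -> b, s -> z, t -> d / _ Z: no change
surface: givzaugiderdakr


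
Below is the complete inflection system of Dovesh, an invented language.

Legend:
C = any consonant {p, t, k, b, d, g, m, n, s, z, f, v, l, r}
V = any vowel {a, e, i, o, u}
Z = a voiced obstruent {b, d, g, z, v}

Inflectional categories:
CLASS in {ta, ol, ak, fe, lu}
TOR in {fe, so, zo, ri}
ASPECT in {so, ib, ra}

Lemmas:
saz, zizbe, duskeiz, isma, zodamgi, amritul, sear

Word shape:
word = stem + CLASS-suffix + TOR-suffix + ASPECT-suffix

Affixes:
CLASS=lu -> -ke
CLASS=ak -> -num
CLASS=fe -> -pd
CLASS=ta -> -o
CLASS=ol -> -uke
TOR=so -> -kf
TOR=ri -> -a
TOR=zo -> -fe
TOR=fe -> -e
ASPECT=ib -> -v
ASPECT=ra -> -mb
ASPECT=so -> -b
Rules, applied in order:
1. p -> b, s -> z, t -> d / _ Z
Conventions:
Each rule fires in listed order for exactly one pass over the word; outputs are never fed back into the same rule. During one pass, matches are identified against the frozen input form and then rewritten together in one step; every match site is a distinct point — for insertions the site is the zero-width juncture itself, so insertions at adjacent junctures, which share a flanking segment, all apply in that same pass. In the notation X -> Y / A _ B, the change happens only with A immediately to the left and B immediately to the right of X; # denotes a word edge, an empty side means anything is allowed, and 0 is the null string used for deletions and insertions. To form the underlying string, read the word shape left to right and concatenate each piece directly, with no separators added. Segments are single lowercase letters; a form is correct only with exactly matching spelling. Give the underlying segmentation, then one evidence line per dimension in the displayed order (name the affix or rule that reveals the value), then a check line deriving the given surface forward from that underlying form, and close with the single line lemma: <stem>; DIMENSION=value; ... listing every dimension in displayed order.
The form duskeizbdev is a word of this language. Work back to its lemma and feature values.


underlying: duskeiz-pd-e-v
CLASS=fe - signalled by the affix -pd
TOR=fe - signalled by the affix -e
ASPECT=ib - signalled by the affix -v
check: duskeizpdev -> duskeizbdev
lemma: duskeiz; CLASS=fe; TOR=fe; ASPECT=ib


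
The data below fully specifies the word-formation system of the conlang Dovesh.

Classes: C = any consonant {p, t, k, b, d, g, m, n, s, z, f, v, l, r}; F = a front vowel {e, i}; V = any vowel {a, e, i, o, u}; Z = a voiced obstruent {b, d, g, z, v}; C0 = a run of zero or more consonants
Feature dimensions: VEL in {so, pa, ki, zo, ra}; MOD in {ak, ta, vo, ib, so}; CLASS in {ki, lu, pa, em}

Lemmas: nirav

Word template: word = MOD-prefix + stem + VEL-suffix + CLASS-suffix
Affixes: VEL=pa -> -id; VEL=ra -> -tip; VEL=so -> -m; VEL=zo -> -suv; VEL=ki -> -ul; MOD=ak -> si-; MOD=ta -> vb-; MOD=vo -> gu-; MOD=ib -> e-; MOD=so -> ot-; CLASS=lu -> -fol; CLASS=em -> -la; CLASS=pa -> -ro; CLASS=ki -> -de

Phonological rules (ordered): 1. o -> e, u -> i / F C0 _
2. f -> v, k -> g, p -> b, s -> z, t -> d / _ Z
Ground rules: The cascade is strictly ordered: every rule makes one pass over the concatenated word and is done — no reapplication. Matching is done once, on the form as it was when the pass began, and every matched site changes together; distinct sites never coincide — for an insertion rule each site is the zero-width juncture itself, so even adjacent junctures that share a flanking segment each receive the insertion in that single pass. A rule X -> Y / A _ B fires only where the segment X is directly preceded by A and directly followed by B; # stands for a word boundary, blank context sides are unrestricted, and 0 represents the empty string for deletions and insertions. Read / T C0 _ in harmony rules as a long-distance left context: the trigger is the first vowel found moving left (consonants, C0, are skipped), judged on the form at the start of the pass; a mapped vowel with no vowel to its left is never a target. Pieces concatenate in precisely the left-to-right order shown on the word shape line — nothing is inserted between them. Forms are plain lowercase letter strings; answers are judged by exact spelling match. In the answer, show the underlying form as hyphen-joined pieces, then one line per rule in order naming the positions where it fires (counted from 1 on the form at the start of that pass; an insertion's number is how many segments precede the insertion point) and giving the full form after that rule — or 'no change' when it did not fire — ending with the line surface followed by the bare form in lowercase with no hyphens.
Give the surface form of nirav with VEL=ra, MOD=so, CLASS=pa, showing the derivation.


underlying: ot-nirav-tip-ro
1. o -> e, u -> i / F C0 _: fires at position(s) 12: otniravtipre
2. f -> v, k -> g, p -> b, s -> z, t -> d / _ Z: no change
surface: otniravtipre


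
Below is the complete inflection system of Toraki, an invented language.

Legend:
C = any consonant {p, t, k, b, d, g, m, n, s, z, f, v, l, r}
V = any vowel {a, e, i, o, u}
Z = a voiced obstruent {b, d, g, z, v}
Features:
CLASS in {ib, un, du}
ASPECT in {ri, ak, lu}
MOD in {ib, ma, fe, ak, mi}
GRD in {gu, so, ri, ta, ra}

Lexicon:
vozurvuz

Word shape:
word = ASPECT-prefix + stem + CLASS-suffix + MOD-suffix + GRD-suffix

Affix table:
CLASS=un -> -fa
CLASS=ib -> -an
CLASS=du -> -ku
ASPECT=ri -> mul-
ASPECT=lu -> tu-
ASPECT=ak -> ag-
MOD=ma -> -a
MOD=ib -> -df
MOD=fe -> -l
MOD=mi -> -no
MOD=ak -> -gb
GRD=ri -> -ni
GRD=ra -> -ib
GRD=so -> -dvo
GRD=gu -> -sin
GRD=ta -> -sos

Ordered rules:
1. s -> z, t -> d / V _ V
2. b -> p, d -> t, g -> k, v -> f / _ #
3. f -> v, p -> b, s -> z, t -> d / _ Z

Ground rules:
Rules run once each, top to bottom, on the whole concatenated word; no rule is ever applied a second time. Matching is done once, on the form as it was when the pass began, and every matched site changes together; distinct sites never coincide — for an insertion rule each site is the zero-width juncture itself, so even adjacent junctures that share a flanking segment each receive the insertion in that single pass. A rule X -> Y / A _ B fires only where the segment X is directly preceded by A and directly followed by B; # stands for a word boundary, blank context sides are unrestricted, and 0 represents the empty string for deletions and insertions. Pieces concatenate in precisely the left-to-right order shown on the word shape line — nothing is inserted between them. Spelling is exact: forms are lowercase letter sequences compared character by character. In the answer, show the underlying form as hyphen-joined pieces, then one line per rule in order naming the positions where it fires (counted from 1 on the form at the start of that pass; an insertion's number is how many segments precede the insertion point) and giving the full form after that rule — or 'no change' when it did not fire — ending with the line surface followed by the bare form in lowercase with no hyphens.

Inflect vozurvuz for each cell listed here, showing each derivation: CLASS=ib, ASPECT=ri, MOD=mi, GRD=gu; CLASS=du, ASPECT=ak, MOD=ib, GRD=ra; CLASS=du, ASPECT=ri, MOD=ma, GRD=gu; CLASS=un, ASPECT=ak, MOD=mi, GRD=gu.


cell CLASS=ib, ASPECT=ri, MOD=mi, GRD=gu:
underlying: mul-vozurvuz-an-no-sin
1. s -> z, t -> d / V _ V: fires at position(s) 16: mulvozurvuzannozin
2. b -> p, d -> t, g -> k, v -> f / _ #: no change
3. f -> v, p -> b, s -> z, t -> d / _ Z: no change
surface: mulvozurvuzannozin

cell CLASS=du, ASPECT=ak, MOD=ib, GRD=ra:
underlying: ag-vozurvuz-ku-df-ib
1. s -> z, t -> d / V _ V: no change
2. b -> p, d -> t, g -> k, v -> f / _ #: fires at position(s) 16: agvozurvuzkudfip
3. f -> v, p -> b, s -> z, t -> d / _ Z: no change
surface: agvozurvuzkudfip

cell CLASS=du, ASPECT=ri, MOD=ma, GRD=gu:
underlying: mul-vozurvuz-ku-a-sin
1. s -> z, t -> d / V _ V: fires at position(s) 15: mulvozurvuzkuazin
2. b -> p, d -> t, g -> k, v -> f / _ #: no change
3. f -> v, p -> b, s -> z, t -> d / _ Z: no change
surface: mulvozurvuzkuazin

cell CLASS=un, ASPECT=ak, MOD=mi, GRD=gu:
underlying: ag-vozurvuz-fa-no-sin
1. s -> z, t -> d / V _ V: fires at position(s) 15: agvozurvuzfanozin
2. b -> p, d -> t, g -> k, v -> f / _ #: no change
3. f -> v, p -> b, s -> z, t -> d / _ Z: no change
surface: agvozurvuzfanozin


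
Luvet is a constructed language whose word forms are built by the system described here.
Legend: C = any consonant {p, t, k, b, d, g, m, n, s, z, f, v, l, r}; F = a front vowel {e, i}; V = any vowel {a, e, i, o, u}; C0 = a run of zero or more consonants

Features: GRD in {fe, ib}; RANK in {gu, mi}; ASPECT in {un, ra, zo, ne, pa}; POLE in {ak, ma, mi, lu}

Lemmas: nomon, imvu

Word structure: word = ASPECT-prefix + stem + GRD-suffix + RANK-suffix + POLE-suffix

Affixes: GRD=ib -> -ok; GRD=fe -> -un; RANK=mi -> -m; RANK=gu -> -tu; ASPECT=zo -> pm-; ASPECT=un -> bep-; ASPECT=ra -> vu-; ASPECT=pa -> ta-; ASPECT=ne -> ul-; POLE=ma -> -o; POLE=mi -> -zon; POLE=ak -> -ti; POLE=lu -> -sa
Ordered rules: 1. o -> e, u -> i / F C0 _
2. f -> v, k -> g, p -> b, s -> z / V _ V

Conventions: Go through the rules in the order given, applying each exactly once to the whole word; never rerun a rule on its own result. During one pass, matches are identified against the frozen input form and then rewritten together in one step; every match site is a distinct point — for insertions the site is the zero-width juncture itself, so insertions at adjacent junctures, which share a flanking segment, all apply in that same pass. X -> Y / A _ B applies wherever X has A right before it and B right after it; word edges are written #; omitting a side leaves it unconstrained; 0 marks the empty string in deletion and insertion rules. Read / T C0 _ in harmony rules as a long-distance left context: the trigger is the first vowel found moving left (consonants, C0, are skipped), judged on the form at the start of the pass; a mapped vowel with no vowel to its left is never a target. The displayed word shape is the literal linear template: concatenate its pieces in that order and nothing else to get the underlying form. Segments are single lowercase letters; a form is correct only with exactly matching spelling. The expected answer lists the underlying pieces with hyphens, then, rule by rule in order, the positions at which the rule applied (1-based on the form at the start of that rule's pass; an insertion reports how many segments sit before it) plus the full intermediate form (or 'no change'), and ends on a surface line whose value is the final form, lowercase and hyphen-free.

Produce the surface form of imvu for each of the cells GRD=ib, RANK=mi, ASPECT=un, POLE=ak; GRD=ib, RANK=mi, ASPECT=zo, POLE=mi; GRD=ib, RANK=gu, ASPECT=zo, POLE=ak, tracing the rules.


cell GRD=ib, RANK=mi, ASPECT=un, POLE=ak:
underlying: bep-imvu-ok-m-ti
1. o -> e, u -> i / F C0 _: fires at position(s) 7: bepimviokmti
2. f -> v, k -> g, p -> b, s -> z / V _ V: fires at position(s) 3: bebimviokmti
surface: bebimviokmti

cell GRD=ib, RANK=mi, ASPECT=zo, POLE=mi:
underlying: pm-imvu-ok-m-zon
1. o -> e, u -> i / F C0 _: fires at position(s) 6: pmimviokmzon
2. f -> v, k -> g, p -> b, s -> z / V _ V: no change
surface: pmimviokmzon

cell GRD=ib, RANK=gu, ASPECT=zo, POLE=ak:
underlying: pm-imvu-ok-tu-ti
1. o -> e, u -> i / F C0 _: fires at position(s) 6: pmimvioktuti
2. f -> v, k -> g, p -> b, s -> z / V _ V: no change
surface: pmimvioktuti


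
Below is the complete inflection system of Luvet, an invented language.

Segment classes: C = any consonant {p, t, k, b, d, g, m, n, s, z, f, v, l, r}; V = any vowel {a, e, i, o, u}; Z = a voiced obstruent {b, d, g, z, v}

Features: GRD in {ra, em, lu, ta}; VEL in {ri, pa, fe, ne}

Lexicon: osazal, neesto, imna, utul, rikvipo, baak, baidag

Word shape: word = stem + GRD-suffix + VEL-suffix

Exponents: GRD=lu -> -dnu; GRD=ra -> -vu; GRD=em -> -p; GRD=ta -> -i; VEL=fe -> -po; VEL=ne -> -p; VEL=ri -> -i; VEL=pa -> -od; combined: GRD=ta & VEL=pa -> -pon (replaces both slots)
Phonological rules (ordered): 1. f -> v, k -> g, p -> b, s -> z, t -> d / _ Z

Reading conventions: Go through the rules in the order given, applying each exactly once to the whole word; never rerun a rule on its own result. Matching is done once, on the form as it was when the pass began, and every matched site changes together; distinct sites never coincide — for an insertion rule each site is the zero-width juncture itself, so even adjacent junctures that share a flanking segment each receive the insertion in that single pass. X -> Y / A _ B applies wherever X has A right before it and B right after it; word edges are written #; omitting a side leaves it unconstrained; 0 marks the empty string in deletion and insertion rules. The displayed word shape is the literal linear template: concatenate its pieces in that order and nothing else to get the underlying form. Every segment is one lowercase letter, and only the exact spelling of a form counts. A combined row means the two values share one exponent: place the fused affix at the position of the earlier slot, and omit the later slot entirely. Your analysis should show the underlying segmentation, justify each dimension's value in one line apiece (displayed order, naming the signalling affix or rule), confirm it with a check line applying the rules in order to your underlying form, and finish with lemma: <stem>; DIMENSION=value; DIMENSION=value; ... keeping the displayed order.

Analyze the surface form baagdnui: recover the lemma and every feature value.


underlying: baak-dnu-i
GRD=lu - signalled by the affix -dnu
VEL=ri - signalled by the affix -i
check: baakdnui -> baagdnui
lemma: baak; GRD=lu; VEL=ri


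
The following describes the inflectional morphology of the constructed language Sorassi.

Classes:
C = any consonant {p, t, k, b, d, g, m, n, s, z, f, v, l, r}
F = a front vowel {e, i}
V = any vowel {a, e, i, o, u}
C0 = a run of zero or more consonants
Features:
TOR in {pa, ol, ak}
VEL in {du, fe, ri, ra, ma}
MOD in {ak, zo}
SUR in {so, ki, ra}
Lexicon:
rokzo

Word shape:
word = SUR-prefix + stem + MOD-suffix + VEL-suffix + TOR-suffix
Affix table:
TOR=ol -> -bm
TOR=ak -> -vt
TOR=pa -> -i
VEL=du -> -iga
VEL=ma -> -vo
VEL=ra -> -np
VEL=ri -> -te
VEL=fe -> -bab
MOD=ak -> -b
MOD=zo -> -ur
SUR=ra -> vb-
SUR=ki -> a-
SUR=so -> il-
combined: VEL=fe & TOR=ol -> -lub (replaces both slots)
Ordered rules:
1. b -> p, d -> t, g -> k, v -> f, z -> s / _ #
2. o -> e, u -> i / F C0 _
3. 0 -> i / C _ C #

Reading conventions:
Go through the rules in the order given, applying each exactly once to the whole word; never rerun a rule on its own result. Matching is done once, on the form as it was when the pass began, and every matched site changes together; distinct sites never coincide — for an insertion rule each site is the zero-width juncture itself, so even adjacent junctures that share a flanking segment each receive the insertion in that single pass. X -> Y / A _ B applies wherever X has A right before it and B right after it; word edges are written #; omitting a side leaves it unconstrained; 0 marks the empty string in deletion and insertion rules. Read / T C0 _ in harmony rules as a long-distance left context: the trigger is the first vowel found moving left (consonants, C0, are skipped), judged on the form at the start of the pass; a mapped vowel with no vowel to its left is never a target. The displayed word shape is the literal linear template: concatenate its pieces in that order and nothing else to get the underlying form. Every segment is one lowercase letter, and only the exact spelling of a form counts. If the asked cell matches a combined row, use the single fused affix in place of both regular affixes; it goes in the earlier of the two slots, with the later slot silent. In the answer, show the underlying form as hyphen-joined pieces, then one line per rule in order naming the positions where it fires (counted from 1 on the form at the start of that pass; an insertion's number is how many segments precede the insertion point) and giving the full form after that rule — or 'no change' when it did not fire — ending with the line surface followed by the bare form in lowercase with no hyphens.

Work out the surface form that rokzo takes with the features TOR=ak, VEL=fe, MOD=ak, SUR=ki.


underlying: a-rokzo-b-bab-vt
1. b -> p, d -> t, g -> k, v -> f, z -> s / _ #: no change
2. o -> e, u -> i / F C0 _: no change
3. 0 -> i / C _ C #: inserts after position(s) 11: arokzobbabvit
surface: arokzobbabvit


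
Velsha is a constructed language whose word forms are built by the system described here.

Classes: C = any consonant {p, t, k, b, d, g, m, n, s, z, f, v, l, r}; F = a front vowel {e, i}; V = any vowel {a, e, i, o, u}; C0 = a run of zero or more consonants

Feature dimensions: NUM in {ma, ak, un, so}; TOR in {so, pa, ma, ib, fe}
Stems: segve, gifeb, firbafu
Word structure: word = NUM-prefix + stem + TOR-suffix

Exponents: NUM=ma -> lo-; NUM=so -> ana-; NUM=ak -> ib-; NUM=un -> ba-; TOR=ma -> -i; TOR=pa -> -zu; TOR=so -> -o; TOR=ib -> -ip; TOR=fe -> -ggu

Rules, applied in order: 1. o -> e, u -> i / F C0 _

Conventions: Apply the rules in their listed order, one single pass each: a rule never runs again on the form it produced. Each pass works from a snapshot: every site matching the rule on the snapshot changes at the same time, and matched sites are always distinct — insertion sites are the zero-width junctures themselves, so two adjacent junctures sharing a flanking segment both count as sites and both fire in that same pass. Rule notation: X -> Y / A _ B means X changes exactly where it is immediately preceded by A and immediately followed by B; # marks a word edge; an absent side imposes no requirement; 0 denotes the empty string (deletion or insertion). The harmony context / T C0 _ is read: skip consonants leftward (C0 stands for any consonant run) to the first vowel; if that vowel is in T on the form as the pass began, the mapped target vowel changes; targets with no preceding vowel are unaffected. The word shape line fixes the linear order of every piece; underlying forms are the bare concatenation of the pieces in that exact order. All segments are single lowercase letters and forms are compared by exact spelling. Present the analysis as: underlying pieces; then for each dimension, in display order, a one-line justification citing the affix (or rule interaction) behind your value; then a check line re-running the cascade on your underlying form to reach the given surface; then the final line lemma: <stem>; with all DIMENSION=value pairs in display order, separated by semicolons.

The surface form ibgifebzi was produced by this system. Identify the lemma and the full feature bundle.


underlying: ib-gifeb-zu
NUM=ak - signalled by the affix ib-
TOR=pa - signalled by the affix -zu
check: ibgifebzu -> ibgifebzi
lemma: gifeb; NUM=ak; TOR=pa


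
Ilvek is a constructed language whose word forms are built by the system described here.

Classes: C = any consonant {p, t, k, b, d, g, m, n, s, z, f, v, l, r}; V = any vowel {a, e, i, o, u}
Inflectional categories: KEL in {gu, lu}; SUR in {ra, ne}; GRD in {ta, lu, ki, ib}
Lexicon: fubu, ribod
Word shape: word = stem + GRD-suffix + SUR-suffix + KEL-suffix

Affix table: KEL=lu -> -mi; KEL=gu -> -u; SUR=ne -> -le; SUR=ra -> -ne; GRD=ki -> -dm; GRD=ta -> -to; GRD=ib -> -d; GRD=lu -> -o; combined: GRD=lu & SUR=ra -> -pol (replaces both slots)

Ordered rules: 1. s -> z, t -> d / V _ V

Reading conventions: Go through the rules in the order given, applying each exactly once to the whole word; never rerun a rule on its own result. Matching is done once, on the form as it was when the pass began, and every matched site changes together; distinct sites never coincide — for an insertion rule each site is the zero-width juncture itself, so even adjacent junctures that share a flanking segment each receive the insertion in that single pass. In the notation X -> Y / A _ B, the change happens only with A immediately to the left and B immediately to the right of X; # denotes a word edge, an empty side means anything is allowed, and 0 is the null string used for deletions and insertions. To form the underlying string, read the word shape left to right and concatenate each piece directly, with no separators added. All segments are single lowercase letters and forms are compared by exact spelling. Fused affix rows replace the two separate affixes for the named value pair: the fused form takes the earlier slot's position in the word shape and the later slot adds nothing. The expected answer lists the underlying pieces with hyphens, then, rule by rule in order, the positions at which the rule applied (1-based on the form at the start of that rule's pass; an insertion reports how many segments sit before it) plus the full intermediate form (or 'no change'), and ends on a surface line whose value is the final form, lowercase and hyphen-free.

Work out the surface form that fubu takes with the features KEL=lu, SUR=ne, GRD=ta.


underlying: fubu-to-le-mi
1. s -> z, t -> d / V _ V: fires at position(s) 5: fubudolemi
surface: fubudolemi


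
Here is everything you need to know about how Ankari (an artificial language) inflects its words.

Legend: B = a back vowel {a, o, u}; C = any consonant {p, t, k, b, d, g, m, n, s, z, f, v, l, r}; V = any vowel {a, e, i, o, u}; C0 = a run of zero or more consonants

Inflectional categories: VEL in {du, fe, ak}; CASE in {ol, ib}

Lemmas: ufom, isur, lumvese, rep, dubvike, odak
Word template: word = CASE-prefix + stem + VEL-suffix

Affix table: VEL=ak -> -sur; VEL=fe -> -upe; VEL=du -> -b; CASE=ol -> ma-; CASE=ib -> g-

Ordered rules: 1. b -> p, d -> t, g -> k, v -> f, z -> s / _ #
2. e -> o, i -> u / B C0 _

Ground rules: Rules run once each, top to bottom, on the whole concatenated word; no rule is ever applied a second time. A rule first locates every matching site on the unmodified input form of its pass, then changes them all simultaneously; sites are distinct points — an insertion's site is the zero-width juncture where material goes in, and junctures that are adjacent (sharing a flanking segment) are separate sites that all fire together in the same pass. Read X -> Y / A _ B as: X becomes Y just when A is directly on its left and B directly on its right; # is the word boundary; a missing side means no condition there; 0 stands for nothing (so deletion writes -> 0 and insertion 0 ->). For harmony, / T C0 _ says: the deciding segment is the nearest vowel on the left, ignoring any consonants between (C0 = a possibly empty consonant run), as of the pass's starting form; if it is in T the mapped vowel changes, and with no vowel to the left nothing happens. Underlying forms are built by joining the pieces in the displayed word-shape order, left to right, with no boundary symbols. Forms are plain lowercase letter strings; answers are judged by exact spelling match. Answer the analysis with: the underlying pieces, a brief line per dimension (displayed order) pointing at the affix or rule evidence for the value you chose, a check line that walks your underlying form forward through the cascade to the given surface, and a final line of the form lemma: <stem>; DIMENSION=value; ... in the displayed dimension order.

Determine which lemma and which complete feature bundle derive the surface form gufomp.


underlying: g-ufom-b
VEL=du - signalled by the affix -b
CASE=ib - signalled by the affix g-
check: gufomb -> gufomp -> gufomp
lemma: ufom; VEL=du; CASE=ib
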